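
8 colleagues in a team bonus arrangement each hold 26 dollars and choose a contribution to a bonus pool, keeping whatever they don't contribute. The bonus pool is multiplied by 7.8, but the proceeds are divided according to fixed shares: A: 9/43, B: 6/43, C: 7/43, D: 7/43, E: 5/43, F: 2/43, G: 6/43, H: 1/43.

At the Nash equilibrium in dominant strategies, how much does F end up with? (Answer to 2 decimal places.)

73.16 dollars

A player with share s gets back 7.8·s per unit contributed, so full contribution is dominant for anyone with s > 1/7.8 = 0.1282 and zero contribution is dominant for anyone below.
A, B, C, D and G clear that bar, contributing 26 each; the remaining 3 contribute 0. Total contributed: 130.
F keeps 26 and receives 7.8 × 130 × 2/43 = 47.16 from the bonus pool, for a payoff of 73.16.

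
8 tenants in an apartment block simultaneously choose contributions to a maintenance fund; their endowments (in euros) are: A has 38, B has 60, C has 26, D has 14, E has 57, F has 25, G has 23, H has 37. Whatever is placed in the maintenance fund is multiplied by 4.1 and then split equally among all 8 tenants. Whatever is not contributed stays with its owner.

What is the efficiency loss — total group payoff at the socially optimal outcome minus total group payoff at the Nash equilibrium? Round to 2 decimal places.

The private return per contributed unit is 4.1/8 = 0.5125 < 1 for every player regardless of endowment, so the Nash equilibrium is zero contribution and the group total is Σ E_j = 38 + 60 + 26 + 14 + 57 + 25 + 23 + 37 = 280.
Each contributed unit returns 4.100 to the group, so the social optimum is full contribution by everyone: group total = 4.100 × 280 = 1148.00.
Efficiency loss = (4.100 − 1) × 280 = 868.00.

868.00 euros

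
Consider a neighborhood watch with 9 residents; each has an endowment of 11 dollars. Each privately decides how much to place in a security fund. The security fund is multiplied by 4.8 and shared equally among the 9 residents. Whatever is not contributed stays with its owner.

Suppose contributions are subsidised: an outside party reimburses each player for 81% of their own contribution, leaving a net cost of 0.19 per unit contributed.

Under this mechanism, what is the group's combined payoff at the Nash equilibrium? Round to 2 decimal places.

The effective private return per unit is now (4.8/9) / 0.19 = 2.8070 > 1, so every player's dominant strategy flips to full contribution.
At the Nash equilibrium everyone contributes 11. Group total payoff = 9 × (11 × 0.81 + 4.8 × 11) = 555.39.

555.39 dollars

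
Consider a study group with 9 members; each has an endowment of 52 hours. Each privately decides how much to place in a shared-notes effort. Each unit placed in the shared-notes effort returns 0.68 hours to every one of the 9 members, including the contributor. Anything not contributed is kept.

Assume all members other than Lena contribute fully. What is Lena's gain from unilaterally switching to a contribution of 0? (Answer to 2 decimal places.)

16.64 hours

Switching from a contribution of 52 to 0 lets Lena keep an extra 52 hours, but lowers the shared-notes effort by 52, which costs Lena their own share of that drop: 0.68 × 52 = 35.36.
Net gain = 52 − 35.36 = 16.64. The private return per contributed unit (0.68) is below 1, so free-riding is indeed the best response regardless of what the others do.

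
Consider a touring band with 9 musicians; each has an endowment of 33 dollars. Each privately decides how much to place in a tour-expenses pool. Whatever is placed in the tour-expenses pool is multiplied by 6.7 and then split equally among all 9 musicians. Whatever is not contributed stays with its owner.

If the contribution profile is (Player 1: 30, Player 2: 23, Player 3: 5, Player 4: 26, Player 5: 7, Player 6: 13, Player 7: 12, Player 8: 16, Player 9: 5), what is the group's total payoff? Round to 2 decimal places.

Total contributed: 30 + 23 + 5 + 26 + 7 + 13 + 12 + 16 + 5 = 137; total kept: 9 × 33 − 137 = 160.
The tour-expenses pool pays out 6.7 × 137 = 917.90 in aggregate.
Group total = 160 + 917.90 = 1077.90.

1077.90 dollars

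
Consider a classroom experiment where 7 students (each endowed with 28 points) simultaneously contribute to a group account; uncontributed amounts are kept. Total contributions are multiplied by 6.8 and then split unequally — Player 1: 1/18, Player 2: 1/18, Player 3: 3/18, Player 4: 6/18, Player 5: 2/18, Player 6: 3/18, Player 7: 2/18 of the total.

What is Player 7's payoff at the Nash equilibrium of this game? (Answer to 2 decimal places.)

91.47 points

For player j, contributing a unit is worthwhile iff 6.8 × (j's share) ≥ 1, i.e. iff j's share is at least 0.1471.
Player 3, Player 4 and Player 6 clear that bar, contributing 28 each; the remaining 4 contribute 0. Total contributed: 84.
Player 7 keeps 28 and receives 6.8 × 84 × 2/18 = 63.47 from the group account, for a payoff of 91.47.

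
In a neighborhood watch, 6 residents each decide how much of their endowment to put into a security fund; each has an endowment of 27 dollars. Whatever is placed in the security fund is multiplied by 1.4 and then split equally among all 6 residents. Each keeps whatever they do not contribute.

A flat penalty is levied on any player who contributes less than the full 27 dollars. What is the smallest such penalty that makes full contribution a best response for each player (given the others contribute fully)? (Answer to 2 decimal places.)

Given the others contribute fully, the best deviation is to contribute 0 (any partial contribution still incurs the fine and gives up units whose private return 0.2333 is below 1).
Deviating from 27 to 0 saves 27 dollars but forfeits the deviator's share of the drop in the security fund: 1.4/6 × 27 = 6.30.
So the deviation gain is 27 − 6.30 = 20.70, and the fine must be at least 20.70 dollars to wipe it out.

20.70 dollars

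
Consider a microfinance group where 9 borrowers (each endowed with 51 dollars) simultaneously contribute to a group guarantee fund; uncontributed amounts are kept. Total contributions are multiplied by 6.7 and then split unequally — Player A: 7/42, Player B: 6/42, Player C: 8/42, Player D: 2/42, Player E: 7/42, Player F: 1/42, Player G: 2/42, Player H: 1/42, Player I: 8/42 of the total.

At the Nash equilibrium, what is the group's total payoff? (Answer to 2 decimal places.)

1621.80 dollars

Player j's private return per contributed unit is 6.7 × (j's share). Contributing is weakly dominant for j when that share is at least 1/6.7 = 0.1493, and contributing 0 is dominant otherwise.
The shares above 0.1493 belong to Player A, Player C, Player E and Player I, contributing 51 each; the remaining 5 contribute 0. Total contributed: 204.
The group guarantee fund pays out 6.7 × 204 = 1366.80 in total (split across the unequal shares, but the aggregate is all that matters for the group sum).
The 5 free-riders keep 51 each, adding 255. Group total = 255 + 1366.80 = 1621.80.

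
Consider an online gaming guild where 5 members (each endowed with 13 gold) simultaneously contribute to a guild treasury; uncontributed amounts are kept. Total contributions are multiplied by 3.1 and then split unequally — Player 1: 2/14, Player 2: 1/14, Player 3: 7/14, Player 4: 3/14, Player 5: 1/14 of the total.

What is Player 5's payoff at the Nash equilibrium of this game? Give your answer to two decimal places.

For player j, contributing a unit is worthwhile iff 3.1 × (j's share) ≥ 1, i.e. iff j's share is at least 0.3226.
Only Player 3 (7/14) clears that bar, contributing 13; the remaining 4 contribute 0. Total contributed: 13.
Player 5 keeps 13 and receives 3.1 × 13 × 1/14 = 2.88 from the guild treasury, for a payoff of 15.88.

15.88 gold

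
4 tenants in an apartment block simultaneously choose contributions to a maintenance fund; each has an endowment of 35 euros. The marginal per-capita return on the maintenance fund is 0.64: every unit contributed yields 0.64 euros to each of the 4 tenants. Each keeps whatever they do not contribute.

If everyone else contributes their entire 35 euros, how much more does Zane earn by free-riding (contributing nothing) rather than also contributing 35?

Switching from a contribution of 35 to 0 lets Zane keep an extra 35 euros, but lowers the maintenance fund by 35, which costs Zane their own share of that drop: 0.64 × 35 = 22.40.
Net gain = 35 − 22.40 = 12.60. The private return per contributed unit (0.64) is below 1, so free-riding is indeed the best response regardless of what the others do.

12.60 euros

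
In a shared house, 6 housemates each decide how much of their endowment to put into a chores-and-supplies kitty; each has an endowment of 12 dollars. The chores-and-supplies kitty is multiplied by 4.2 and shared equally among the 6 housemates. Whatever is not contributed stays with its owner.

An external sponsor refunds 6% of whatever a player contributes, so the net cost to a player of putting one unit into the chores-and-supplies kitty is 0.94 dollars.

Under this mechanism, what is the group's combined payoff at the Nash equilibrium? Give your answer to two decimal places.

With the mechanism, a contributed unit returns (4.2/6) / 0.94 = 0.7447 per unit of net cost — still below 1 — so contributing 0 remains dominant for every player.
At the Nash equilibrium no one contributes; group total payoff = 6 × 12 = 72.

72.00 dollars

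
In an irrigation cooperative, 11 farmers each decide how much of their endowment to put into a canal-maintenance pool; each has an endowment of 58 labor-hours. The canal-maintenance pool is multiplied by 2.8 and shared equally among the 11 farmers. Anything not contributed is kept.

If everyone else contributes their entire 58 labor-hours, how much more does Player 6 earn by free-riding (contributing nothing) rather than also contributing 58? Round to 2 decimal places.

43.24 labor-hours

Switching from a contribution of 58 to 0 lets Player 6 keep an extra 58 labor-hours, but lowers the canal-maintenance pool by 58, which costs Player 6 their own share of that drop: 2.8/11 × 58 = 14.76.
Net gain = 58 − 14.76 = 43.24. The private return per contributed unit (0.2545) is below 1, so free-riding is indeed the best response regardless of what the others do.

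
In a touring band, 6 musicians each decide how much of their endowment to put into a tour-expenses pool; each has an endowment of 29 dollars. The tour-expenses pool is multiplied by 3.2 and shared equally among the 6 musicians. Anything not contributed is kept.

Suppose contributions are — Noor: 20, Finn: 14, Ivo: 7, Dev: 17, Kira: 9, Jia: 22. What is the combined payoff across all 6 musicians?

369.80 dollars

Total contributed: 20 + 14 + 7 + 17 + 9 + 22 = 89; total kept: 6 × 29 − 89 = 85.
The tour-expenses pool pays out 3.2 × 89 = 284.80 in aggregate.
Group total = 85 + 284.80 = 369.80.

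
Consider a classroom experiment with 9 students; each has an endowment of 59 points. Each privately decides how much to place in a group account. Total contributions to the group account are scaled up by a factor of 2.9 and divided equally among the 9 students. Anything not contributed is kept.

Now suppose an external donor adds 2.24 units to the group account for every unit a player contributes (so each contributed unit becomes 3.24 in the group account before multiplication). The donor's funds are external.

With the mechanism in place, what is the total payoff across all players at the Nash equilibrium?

4989.28 points

The effective private return per unit is now 2.9 × 3.24 / 9 = 1.0440 > 1, so every player's dominant strategy flips to full contribution.
So the Nash equilibrium is full contribution by all 9; the group earns 2.9 × 3.24 × 531 = 4989.28.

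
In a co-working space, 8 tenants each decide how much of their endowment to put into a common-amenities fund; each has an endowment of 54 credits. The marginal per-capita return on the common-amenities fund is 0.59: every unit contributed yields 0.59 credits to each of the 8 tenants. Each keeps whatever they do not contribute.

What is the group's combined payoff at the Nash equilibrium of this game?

The private return per contributed unit is 0.59 < 1, so contributing 0 is dominant for every player. At the Nash equilibrium everyone keeps their 54, and the group total is 8 × 54 = 432.

432.00 credits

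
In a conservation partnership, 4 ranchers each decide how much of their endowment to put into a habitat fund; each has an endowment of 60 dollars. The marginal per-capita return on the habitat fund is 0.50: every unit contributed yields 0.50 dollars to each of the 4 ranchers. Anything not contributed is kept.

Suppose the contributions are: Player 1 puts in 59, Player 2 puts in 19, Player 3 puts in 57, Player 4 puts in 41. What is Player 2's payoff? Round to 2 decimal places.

129.00 dollars

Total contributed: 59 + 19 + 57 + 41 = 176.
Each receives 0.50 × 176 = 88.00 from the habitat fund.
Player 2 keeps 60 − 19 = 41, so Player 2's payoff is 41 + 88.00 = 129.00.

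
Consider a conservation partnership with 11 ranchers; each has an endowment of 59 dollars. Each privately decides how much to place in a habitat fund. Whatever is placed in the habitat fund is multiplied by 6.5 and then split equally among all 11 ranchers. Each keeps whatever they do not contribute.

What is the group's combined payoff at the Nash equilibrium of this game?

649.00 dollars

Each contributed unit returns 6.5/11 = 0.5909 to its contributor — below 1 — so contributing 0 is dominant for every player. At the Nash equilibrium everyone keeps their 59, and the group total is 11 × 59 = 649.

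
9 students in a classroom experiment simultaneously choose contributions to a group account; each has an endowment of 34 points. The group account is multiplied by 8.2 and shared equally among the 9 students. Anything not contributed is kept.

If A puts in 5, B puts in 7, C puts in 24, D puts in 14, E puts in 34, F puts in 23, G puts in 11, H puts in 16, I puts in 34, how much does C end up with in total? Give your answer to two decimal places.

Total contributed: 5 + 7 + 24 + 14 + 34 + 23 + 11 + 16 + 34 = 168.
Each receives 8.2 × 168 / 9 = 153.07 from the group account.
C keeps 34 − 24 = 10, so C's payoff is 10 + 153.07 = 163.07.

163.07 points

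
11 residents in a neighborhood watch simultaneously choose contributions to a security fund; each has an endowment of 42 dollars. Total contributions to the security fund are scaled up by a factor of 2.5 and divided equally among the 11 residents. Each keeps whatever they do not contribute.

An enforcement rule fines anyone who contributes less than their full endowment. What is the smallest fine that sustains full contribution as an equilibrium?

32.45 dollars

Given the others contribute fully, the best deviation is to contribute 0 (any partial contribution still incurs the fine and gives up units whose private return 0.2273 is below 1).
Deviating from 42 to 0 saves 42 dollars but forfeits the deviator's share of the drop in the security fund: 2.5/11 × 42 = 9.55.
So the deviation gain is 42 − 9.55 = 32.45, and the fine must be at least 32.45 dollars to wipe it out.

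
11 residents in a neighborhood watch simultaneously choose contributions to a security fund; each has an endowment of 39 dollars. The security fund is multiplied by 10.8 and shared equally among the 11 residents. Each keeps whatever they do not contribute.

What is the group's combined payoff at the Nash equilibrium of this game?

Each contributed unit returns 10.8/11 = 0.9818 to its contributor — below 1 — so contributing 0 is dominant for every player. At the Nash equilibrium everyone keeps their 39, and the group total is 11 × 39 = 429.

429.00 dollars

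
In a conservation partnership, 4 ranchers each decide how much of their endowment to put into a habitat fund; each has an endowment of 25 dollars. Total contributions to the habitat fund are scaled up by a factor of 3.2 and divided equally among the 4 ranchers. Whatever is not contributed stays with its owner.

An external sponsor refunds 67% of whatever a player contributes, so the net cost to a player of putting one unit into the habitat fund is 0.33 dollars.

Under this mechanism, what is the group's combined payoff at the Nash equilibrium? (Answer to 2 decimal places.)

387.00 dollars

With the mechanism, a contributed unit returns (3.2/4) / 0.33 = 2.4242 per unit of net cost to the contributor — now above 1 — so contributing fully is weakly dominant for every player.
At the Nash equilibrium everyone contributes 25. Group total payoff = 4 × (25 × 0.67 + 3.2 × 25) = 387.00.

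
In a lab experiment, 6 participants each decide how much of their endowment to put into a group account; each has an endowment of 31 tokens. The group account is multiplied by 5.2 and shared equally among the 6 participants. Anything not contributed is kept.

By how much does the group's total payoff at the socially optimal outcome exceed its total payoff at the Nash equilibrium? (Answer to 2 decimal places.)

Each contributed unit returns 5.2/6 = 0.8667 to its contributor — below 1 — so contributing 0 is dominant for every player. At the Nash equilibrium everyone keeps their 31, and the group total is 6 × 31 = 186.
Each contributed unit returns 5.200 to the group as a whole (0.8667 to each of 6 players), which exceeds 1, so the social optimum is full contribution: group total = 5.200 × 186 = 967.20.
Efficiency loss = 967.20 − 186 = 781.20.

781.20 tokens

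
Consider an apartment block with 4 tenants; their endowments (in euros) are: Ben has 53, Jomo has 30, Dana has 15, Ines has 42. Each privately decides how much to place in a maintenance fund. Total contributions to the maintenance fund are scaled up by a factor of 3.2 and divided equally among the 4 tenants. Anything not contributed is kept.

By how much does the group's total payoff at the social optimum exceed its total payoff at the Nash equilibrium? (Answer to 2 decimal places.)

The private return per contributed unit is 3.2/4 = 0.8000 < 1 for every player regardless of endowment, so the Nash equilibrium is zero contribution and the group total is Σ E_j = 53 + 30 + 15 + 42 = 140.
Each contributed unit returns 3.200 to the group, so the social optimum is full contribution by everyone: group total = 3.200 × 140 = 448.00.
Efficiency loss = (3.200 − 1) × 140 = 308.00.

308.00 euros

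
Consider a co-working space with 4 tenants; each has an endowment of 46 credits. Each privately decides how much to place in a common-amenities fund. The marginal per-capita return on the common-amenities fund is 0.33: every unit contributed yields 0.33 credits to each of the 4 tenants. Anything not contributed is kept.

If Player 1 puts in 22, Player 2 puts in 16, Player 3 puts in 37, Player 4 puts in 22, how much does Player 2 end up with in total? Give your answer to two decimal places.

Total contributed: 22 + 16 + 37 + 22 = 97.
Each receives 0.33 × 97 = 32.01 from the common-amenities fund.
Player 2 keeps 46 − 16 = 30, so Player 2's payoff is 30 + 32.01 = 62.01.

62.01 credits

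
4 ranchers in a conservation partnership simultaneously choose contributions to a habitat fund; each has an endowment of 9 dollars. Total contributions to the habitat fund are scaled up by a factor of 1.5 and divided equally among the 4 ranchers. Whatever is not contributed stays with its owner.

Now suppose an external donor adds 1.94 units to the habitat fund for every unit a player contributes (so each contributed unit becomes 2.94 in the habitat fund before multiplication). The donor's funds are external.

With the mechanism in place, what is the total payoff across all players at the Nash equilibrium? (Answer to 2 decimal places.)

158.76 dollars

The effective private return per unit is now 1.5 × 2.94 / 4 = 1.1025 > 1, so every player's dominant strategy flips to full contribution.
So the Nash equilibrium is full contribution by all 4; the group earns 1.5 × 2.94 × 36 = 158.76.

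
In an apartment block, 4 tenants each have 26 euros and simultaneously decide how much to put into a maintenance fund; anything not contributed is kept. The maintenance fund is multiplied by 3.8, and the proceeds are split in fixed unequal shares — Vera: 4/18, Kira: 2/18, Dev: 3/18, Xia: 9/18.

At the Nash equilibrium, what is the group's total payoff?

For player j, contributing a unit is worthwhile iff 3.8 × (j's share) ≥ 1, i.e. iff j's share is at least 0.2632.
The only share above 0.2632 is Xia's 9/18, contributing 26; the remaining 3 contribute 0. Total contributed: 26.
The maintenance fund pays out 3.8 × 26 = 98.80 in total (split across the unequal shares, but the aggregate is all that matters for the group sum).
The 3 free-riders keep 26 each, adding 78. Group total = 78 + 98.80 = 176.80.

176.80 euros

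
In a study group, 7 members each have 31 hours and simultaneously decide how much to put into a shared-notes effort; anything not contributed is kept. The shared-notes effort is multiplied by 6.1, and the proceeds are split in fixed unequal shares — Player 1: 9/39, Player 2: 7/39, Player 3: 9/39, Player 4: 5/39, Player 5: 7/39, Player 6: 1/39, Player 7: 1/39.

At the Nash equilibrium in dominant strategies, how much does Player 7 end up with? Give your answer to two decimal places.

A player with share s gets back 6.1·s per unit contributed, so full contribution is dominant for anyone with s > 1/6.1 = 0.1639 and zero contribution is dominant for anyone below.
Player 1, Player 2, Player 3 and Player 5 are above the threshold, contributing 31 each; the remaining 3 contribute 0. Total contributed: 124.
Player 7 keeps 31 and receives 6.1 × 124 × 1/39 = 19.39 from the shared-notes effort, for a payoff of 50.39.

50.39 hours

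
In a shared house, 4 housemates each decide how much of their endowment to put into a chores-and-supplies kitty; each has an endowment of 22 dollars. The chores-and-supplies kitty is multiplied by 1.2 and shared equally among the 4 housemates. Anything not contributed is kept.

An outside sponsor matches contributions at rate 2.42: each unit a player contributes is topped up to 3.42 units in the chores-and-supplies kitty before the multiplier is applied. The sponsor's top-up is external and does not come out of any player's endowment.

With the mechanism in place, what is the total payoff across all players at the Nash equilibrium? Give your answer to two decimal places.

361.15 dollars

Under the mechanism each unit contributed yields 1.2 × 3.42 / 4 = 1.0260 back to its contributor per unit of net cost, which exceeds 1, making full contribution the dominant choice for everyone.
At the Nash equilibrium everyone contributes 22. Group total payoff = 1.2 × 3.42 × 88 = 361.15.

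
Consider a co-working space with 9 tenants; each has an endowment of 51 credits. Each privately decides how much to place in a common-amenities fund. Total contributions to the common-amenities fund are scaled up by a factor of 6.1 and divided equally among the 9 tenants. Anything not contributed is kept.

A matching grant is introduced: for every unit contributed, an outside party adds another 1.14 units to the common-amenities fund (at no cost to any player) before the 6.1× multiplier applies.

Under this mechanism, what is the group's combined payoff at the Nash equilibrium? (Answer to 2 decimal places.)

Under the mechanism each unit contributed yields 6.1 × 2.14 / 9 = 1.4504 back to its contributor per unit of net cost, which exceeds 1, making full contribution the dominant choice for everyone.
At the Nash equilibrium everyone contributes 51. Group total payoff = 6.1 × 2.14 × 459 = 5991.79.

5991.79 credits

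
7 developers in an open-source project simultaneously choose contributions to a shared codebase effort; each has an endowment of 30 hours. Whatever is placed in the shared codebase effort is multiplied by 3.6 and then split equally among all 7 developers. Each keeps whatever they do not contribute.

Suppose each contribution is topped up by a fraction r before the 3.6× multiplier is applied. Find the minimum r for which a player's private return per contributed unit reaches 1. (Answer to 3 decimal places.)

With matching at rate r, one contributed unit becomes (1 + r) in the shared codebase effort and returns 3.6 × (1 + r) / 7 to the contributor.
Setting this equal to 1: 1 + r = 7/3.6 = 1.9444.
So the minimum matching rate is r = 1.9444 − 1 = 0.944.

0.944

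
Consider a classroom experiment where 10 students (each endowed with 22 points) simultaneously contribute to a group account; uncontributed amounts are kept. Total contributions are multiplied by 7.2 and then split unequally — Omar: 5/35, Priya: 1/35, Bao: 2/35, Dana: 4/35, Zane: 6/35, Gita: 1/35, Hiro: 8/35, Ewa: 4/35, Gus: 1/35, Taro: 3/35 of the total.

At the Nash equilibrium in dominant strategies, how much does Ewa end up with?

Each unit j contributes comes back to j as 7.2 × (j's share), so j prefers to contribute only if that share exceeds 1/7.2 = 0.1389; otherwise keeping the unit dominates.
The shares above 0.1389 belong to Omar, Zane and Hiro, contributing 22 each; the remaining 7 contribute 0. Total contributed: 66.
Ewa keeps 22 and receives 7.2 × 66 × 4/35 = 54.31 from the group account, for a payoff of 76.31.

76.31 points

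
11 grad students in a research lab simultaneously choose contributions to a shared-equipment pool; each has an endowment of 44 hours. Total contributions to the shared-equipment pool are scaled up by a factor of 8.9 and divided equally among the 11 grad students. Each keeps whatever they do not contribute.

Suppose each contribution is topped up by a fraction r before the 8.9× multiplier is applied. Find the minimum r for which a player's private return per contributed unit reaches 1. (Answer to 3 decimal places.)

0.236

With matching at rate r, one contributed unit becomes (1 + r) in the shared-equipment pool and returns 8.9 × (1 + r) / 11 to the contributor.
Setting this equal to 1: 1 + r = 11/8.9 = 1.2360.
So the minimum matching rate is r = 1.2360 − 1 = 0.236.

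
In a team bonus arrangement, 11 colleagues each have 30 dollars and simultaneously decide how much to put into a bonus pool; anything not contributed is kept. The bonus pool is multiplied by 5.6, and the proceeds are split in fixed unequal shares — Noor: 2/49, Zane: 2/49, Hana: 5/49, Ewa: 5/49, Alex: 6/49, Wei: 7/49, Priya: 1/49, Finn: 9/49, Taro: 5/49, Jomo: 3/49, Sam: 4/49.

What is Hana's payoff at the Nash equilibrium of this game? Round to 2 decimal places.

Each unit j contributes comes back to j as 5.6 × (j's share), so j prefers to contribute only if that share exceeds 1/5.6 = 0.1786; otherwise keeping the unit dominates.
The only share above 0.1786 is Finn's 9/49, contributing 30; the remaining 10 contribute 0. Total contributed: 30.
Hana keeps 30 and receives 5.6 × 30 × 5/49 = 17.14 from the bonus pool, for a payoff of 47.14.

47.14 dollars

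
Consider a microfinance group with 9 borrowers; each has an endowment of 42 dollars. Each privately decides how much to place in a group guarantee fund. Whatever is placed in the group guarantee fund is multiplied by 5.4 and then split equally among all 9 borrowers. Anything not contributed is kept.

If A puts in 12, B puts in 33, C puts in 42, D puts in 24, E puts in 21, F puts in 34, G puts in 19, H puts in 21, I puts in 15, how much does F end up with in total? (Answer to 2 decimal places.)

140.60 dollars

Total contributed: 12 + 33 + 42 + 24 + 21 + 34 + 19 + 21 + 15 = 221.
Each receives 5.4 × 221 / 9 = 132.60 from the group guarantee fund.
F keeps 42 − 34 = 8, so F's payoff is 8 + 132.60 = 140.60.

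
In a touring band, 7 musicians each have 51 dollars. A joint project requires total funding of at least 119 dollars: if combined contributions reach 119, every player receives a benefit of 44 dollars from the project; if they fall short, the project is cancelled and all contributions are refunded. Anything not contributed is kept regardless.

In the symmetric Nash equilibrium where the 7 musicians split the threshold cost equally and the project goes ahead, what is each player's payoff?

Equal share of the threshold: 119/7 = 17.
At this profile no one gains by cutting their contribution: any cut drops the total below 119, the project is cancelled, contributions are refunded, and the deviator ends with 51, which is less than 51 − 17 + 44 = 78. Contributing more than 17 just wastes the excess. So contributing exactly 17 is a best response.
Each player's payoff: 51 − 17 + 44 = 78.

78 dollars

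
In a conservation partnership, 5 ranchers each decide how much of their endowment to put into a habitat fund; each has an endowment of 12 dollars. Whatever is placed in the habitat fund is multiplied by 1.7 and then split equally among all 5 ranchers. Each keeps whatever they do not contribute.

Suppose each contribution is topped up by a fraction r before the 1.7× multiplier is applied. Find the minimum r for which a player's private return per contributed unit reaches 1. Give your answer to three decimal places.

1.941

With matching at rate r, one contributed unit becomes (1 + r) in the habitat fund and returns 1.7 × (1 + r) / 5 to the contributor.
Setting this equal to 1: 1 + r = 5/1.7 = 2.9412.
So the minimum matching rate is r = 2.9412 − 1 = 1.941.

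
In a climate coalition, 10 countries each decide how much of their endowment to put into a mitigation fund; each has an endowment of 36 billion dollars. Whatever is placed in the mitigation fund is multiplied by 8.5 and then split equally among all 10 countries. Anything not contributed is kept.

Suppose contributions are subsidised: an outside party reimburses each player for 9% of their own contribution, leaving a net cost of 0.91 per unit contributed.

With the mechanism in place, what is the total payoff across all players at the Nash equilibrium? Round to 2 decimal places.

The effective private return is (8.5/10) / 0.91 = 0.9341, which is still under 1, so the mechanism doesn't change anyone's dominant strategy: zero contribution.
At the Nash equilibrium no one contributes; group total payoff = 10 × 36 = 360.

360.00 billion dollars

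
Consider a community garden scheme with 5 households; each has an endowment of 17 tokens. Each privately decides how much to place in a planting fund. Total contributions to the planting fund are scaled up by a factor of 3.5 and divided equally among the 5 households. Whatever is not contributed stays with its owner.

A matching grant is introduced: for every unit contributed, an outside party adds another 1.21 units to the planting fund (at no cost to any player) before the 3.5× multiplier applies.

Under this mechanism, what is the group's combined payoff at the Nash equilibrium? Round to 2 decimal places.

Under the mechanism each unit contributed yields 3.5 × 2.21 / 5 = 1.5470 back to its contributor per unit of net cost, which exceeds 1, making full contribution the dominant choice for everyone.
At the Nash equilibrium everyone contributes 17. Group total payoff = 3.5 × 2.21 × 85 = 657.48.

657.48 tokens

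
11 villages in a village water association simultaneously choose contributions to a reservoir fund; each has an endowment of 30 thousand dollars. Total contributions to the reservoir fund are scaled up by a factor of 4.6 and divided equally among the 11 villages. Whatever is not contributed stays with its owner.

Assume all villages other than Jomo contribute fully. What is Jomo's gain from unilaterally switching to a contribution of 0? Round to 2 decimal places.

Switching from a contribution of 30 to 0 lets Jomo keep an extra 30 thousand dollars, but lowers the reservoir fund by 30, which costs Jomo their own share of that drop: 4.6/11 × 30 = 12.55.
Net gain = 30 − 12.55 = 17.45. The private return per contributed unit (0.4182) is below 1, so free-riding is indeed the best response regardless of what the others do.

17.45 thousand dollars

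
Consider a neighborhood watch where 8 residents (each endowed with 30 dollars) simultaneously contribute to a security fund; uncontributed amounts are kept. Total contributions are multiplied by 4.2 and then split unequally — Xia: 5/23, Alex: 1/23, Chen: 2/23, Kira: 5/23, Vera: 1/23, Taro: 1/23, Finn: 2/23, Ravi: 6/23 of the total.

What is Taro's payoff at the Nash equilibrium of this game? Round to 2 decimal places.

35.48 dollars

For player j, contributing a unit is worthwhile iff 4.2 × (j's share) ≥ 1, i.e. iff j's share is at least 0.2381.
The only share above 0.2381 is Ravi's 6/23, contributing 30; the remaining 7 contribute 0. Total contributed: 30.
Taro keeps 30 and receives 4.2 × 30 × 1/23 = 5.48 from the security fund, for a payoff of 35.48.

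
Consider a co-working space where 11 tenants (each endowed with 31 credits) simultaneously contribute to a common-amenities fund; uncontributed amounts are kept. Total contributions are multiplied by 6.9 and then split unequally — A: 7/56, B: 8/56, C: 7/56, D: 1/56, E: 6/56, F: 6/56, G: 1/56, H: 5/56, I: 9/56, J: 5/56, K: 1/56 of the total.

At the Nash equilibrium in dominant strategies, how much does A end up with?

57.74 credits

Player j's private return per contributed unit is 6.9 × (j's share). Contributing is weakly dominant for j when that share is at least 1/6.9 = 0.1449, and contributing 0 is dominant otherwise.
Only I (9/56) clears that bar, contributing 31; the remaining 10 contribute 0. Total contributed: 31.
A keeps 31 and receives 6.9 × 31 × 7/56 = 26.74 from the common-amenities fund, for a payoff of 57.74.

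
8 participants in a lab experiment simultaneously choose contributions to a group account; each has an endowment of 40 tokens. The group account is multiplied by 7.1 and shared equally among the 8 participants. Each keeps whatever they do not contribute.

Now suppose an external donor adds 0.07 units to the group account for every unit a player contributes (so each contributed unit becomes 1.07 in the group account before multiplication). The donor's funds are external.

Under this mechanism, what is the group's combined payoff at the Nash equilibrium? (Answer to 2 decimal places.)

320.00 tokens

With the mechanism, a contributed unit returns 7.1 × 1.07 / 8 = 0.9496 per unit of net cost — still below 1 — so contributing 0 remains dominant for every player.
Everyone keeps their endowment and the group total is 8 × 40 = 320.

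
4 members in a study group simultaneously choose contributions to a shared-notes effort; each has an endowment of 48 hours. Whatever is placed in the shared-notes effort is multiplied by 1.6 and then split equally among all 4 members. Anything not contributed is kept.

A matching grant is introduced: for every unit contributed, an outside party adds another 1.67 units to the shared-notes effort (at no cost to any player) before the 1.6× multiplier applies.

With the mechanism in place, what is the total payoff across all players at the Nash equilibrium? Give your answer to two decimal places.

820.22 hours

With the mechanism, a contributed unit returns 1.6 × 2.67 / 4 = 1.0680 per unit of net cost to the contributor — now above 1 — so contributing fully is weakly dominant for every player.
At the Nash equilibrium everyone contributes 48. Group total payoff = 1.6 × 2.67 × 192 = 820.22.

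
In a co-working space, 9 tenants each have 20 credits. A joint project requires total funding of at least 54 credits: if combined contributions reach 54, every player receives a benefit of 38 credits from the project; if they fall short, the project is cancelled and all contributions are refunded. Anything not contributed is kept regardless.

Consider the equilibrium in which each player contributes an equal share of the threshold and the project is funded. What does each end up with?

52 credits

Equal share of the threshold: 54/9 = 6.
At this profile no one gains by cutting their contribution: any cut drops the total below 54, the project is cancelled, contributions are refunded, and the deviator ends with 20, which is less than 20 − 6 + 38 = 52. Contributing more than 6 just wastes the excess. So contributing exactly 6 is a best response.
Each player's payoff: 20 − 6 + 38 = 52.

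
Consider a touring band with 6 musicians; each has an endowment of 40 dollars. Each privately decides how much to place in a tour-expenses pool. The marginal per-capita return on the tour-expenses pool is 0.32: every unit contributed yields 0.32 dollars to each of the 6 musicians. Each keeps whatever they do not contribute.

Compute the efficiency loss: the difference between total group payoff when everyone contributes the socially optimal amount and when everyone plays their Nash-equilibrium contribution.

220.80 dollars

The private return per contributed unit is 0.32 < 1, so contributing 0 is dominant for every player. At the Nash equilibrium everyone keeps their 40, and the group total is 6 × 40 = 240.
Each contributed unit returns 1.920 to the group as a whole (0.32 to each of 6 players), which exceeds 1, so the social optimum is full contribution: group total = 1.920 × 240 = 460.80.
Efficiency loss = 460.80 − 240 = 220.80.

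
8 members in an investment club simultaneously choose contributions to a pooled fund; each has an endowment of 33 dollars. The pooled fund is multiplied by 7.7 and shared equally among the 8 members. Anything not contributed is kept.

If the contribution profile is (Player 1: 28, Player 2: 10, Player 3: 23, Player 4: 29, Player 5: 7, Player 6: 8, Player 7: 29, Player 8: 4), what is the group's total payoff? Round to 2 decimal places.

1188.60 dollars

Total contributed: 28 + 10 + 23 + 29 + 7 + 8 + 29 + 4 = 138; total kept: 8 × 33 − 138 = 126.
The pooled fund pays out 7.7 × 138 = 1062.60 in aggregate.
Group total = 126 + 1062.60 = 1188.60.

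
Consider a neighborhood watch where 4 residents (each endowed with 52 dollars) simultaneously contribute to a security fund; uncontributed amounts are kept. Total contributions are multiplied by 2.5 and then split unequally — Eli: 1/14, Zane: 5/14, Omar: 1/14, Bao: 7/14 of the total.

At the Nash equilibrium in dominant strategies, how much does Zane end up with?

For player j, contributing a unit is worthwhile iff 2.5 × (j's share) ≥ 1, i.e. iff j's share is at least 0.4000.
The only share above 0.4000 is Bao's 7/14, contributing 52; the remaining 3 contribute 0. Total contributed: 52.
Zane keeps 52 and receives 2.5 × 52 × 5/14 = 46.43 from the security fund, for a payoff of 98.43.

98.43 dollars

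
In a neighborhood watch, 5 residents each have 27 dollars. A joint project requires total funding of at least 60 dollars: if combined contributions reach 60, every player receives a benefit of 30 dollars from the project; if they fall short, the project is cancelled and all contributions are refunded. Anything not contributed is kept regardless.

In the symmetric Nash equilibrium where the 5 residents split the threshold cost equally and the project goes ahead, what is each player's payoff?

Equal share of the threshold: 60/5 = 12.
At this profile no one gains by cutting their contribution: any cut drops the total below 60, the project is cancelled, contributions are refunded, and the deviator ends with 27, which is less than 27 − 12 + 30 = 45. Contributing more than 12 just wastes the excess. So contributing exactly 12 is a best response.
Each player's payoff: 27 − 12 + 30 = 45.

45 dollars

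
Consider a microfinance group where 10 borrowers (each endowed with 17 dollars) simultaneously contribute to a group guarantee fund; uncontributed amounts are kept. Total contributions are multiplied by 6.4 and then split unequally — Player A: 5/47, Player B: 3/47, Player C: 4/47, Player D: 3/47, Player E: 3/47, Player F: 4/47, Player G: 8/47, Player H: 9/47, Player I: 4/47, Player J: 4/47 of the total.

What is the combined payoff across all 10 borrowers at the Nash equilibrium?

Each unit j contributes comes back to j as 6.4 × (j's share), so j prefers to contribute only if that share exceeds 1/6.4 = 0.1563; otherwise keeping the unit dominates.
Player G and Player H are above the threshold, contributing 17 each; the remaining 8 contribute 0. Total contributed: 34.
The group guarantee fund pays out 6.4 × 34 = 217.60 in total (split across the unequal shares, but the aggregate is all that matters for the group sum).
The 8 free-riders keep 17 each, adding 136. Group total = 136 + 217.60 = 353.60.

353.60 dollars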